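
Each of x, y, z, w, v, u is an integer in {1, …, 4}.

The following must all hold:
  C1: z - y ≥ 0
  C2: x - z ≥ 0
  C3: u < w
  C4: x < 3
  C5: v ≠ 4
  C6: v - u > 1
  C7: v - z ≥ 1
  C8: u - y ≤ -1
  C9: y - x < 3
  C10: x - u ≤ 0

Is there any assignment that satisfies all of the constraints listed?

Unsatisfiable

Constraints 1, 2, 8, and 10 give u − x ≥ 0, x − z ≥ 0, z − y ≥ 0, y − u ≥ 1.
Adding all 4 inequalities: the left sides telescope to 0, and the right sides sum to 0 + 0 + 0 + 1 = 1. So 0 ≥ 1, which is false.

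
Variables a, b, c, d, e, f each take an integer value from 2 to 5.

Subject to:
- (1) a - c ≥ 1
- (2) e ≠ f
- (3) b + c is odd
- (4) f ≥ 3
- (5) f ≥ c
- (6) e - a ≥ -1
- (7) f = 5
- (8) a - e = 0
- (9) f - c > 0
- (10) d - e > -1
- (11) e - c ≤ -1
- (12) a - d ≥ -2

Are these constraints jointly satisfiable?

Constraints 1, 6, and 11 give c − e ≥ 1, e − a ≥ -1, a − c ≥ 1.
Adding all 3 inequalities: the left sides telescope to 0, and the right sides sum to 1 + (-1) + 1 = 1. So 0 ≥ 1, which is false.

Unsatisfiable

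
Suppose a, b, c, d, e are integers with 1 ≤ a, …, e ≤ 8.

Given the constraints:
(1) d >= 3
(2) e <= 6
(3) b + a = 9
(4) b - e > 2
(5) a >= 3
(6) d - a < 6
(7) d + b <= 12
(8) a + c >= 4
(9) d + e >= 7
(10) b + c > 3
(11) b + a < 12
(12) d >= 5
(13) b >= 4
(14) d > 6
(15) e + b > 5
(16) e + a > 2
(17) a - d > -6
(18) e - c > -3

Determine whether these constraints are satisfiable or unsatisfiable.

Setting (a, b, c, d, e) = (4, 5, 1, 7, 1) satisfies everything: constraint 3: b + a = 9; constraint 4: b - e = 4; constraint 6: d - a = 3, and the others follow.

Satisfiable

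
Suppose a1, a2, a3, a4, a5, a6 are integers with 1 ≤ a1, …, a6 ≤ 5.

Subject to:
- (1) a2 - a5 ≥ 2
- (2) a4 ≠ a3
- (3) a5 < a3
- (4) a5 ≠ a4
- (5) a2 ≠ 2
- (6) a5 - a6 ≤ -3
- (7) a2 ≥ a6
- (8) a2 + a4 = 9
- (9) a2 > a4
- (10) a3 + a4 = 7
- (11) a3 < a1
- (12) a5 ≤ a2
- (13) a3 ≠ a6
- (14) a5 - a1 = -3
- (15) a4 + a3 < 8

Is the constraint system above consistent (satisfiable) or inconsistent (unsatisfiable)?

The assignment a1 = 4, a2 = 5, a3 = 3, a4 = 4, a5 = 1, a6 = 4 works:
  constraint 1 holds since a2 - a5 = 4.
  constraint 6 holds since a5 - a6 = -3.
The rest check out directly.

Satisfiable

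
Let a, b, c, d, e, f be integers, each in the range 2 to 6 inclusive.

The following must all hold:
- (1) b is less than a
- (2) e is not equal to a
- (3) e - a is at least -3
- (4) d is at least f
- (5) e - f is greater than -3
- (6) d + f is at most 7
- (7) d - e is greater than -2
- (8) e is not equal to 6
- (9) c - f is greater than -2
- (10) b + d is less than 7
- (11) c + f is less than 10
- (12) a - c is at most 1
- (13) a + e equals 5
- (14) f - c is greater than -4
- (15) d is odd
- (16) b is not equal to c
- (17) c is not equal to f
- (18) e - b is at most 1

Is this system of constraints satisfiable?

Satisfiable

One satisfying assignment is a = 3, b = 2, c = 4, d = 3, e = 2, f = 3.
For the less obvious constraints — constraint 3: e - a = -1; constraint 5: e - f = -1 — and the others hold by inspection.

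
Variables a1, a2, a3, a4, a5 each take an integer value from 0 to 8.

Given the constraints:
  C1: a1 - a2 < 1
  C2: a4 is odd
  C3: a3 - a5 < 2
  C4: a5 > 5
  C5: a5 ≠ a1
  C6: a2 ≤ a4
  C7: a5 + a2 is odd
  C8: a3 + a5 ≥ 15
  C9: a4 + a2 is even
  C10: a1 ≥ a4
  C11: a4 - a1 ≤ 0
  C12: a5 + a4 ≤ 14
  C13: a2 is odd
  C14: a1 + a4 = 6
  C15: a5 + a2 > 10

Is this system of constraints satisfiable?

Satisfiable

Try a1 = 3, a2 = 3, a3 = 8, a4 = 3, a5 = 8.
Check constraint 1: a1 - a2 = 0; constraint 3: a3 - a5 = 0. The remaining constraints are straightforward to verify.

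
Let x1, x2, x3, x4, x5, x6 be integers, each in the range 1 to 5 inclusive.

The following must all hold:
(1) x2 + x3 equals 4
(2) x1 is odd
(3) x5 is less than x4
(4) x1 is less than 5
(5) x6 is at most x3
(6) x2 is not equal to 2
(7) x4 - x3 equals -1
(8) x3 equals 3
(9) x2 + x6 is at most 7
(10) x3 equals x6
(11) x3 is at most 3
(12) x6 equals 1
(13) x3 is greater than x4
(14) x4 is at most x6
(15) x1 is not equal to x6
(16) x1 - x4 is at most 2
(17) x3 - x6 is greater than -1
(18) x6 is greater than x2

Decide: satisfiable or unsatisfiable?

Unsatisfiable

Constraint 8 fixes x3 = 3 and constraint 12 fixes x6 = 1, but constraint 10 requires x3 = x6. Since 3 ≠ 1, contradiction.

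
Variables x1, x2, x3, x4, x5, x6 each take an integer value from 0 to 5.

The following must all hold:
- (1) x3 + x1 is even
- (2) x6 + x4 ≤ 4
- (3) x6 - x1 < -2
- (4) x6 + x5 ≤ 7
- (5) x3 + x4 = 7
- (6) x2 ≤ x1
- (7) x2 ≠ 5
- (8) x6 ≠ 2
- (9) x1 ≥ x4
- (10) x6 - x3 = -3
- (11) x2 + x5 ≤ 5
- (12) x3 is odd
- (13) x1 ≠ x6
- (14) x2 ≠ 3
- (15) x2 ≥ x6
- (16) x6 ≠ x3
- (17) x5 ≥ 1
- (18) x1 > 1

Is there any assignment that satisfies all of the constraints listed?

One satisfying assignment is x1 = 5, x2 = 0, x3 = 3, x4 = 4, x5 = 4, x6 = 0.
For the less obvious constraints — constraint 2: x6 + x4 = 4; constraint 3: x6 - x1 = -5; constraint 4: x6 + x5 = 4 — and the others hold by inspection.

Satisfiable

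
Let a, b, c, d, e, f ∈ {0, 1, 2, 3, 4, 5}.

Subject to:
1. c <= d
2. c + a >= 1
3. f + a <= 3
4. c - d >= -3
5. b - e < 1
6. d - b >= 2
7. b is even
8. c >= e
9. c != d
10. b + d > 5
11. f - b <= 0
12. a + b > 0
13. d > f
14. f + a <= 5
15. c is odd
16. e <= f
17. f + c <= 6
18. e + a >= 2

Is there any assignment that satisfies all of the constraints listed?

One satisfying assignment is a = 1, b = 2, c = 3, d = 4, e = 2, f = 2.
For the less obvious constraints — constraint 2: c + a = 4; constraint 3: f + a = 3 — and the others hold by inspection.

Satisfiable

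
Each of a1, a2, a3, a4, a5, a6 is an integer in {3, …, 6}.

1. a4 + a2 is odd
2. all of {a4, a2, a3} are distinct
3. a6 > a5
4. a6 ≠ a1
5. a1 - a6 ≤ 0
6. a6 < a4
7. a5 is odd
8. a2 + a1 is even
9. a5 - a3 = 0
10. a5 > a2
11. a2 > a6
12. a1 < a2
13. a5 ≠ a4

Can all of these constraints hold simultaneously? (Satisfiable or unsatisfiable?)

Unsatisfiable

Constraints 3, 10, and 11 give a5 < a6, a6 < a2, a2 < a5. Chaining: a5 < a6 < a2 < a5, which forces a5 < a5 — impossible.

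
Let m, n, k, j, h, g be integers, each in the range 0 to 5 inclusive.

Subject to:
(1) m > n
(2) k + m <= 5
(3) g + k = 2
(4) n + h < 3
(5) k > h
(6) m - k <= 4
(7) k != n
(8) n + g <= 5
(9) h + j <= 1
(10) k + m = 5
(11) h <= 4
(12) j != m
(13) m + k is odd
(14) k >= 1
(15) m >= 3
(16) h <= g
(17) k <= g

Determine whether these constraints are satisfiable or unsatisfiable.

Satisfiable

One satisfying assignment is m = 4, n = 2, k = 1, j = 0, h = 0, g = 1.
For the less obvious constraints — constraint 2: k + m = 5; constraint 3: g + k = 2; constraint 4: n + h = 2 — and the others hold by inspection.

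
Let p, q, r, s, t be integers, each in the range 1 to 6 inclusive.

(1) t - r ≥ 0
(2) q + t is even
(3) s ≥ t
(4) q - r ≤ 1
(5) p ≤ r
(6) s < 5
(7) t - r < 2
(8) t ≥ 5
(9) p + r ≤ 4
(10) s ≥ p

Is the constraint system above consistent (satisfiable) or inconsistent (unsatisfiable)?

Unsatisfiable

From constraints 3 and 8: s ≥ t and t ≥ 5, so s ≥ 5. From constraint 6: s ≤ 4. But 4 < 5, so no value of s works.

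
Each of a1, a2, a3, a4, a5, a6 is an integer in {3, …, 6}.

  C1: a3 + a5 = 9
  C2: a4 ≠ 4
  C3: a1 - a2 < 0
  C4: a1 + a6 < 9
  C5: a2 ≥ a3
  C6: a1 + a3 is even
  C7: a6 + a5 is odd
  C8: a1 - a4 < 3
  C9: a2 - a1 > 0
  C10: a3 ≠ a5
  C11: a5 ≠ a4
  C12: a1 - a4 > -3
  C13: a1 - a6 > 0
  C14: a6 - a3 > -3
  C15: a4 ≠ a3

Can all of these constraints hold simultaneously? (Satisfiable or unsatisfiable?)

Satisfiable

The assignment a1 = 5, a2 = 6, a3 = 3, a4 = 5, a5 = 6, a6 = 3 works:
  constraint 1 holds since a3 + a5 = 9.
  constraint 3 holds since a1 - a2 = -1.
  constraint 4 holds since a1 + a6 = 8.
The rest check out directly.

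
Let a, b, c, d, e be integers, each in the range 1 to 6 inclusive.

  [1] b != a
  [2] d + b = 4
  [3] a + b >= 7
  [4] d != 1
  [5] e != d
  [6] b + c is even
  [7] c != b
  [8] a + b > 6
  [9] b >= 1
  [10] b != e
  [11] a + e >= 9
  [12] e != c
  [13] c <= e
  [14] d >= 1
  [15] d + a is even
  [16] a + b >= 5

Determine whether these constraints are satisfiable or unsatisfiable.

Setting (a, b, c, d, e) = (6, 2, 4, 2, 6) satisfies everything: constraint 2: d + b = 4; constraint 3: a + b = 8; constraint 8: a + b = 8, and the others follow.

Satisfiable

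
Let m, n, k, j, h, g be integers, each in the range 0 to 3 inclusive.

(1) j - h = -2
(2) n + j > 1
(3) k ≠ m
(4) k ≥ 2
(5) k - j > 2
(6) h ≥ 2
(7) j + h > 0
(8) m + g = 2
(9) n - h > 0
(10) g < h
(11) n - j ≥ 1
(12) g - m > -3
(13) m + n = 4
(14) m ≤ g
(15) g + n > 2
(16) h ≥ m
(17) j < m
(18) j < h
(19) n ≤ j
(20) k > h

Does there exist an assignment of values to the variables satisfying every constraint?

Unsatisfiable

Constraints 9, 10, 14, 17, and 19 give g < h, h < n, n ≤ j, j < m, m ≤ g. Chaining: g < h < n ≤ j < m ≤ g, which forces g < g — impossible.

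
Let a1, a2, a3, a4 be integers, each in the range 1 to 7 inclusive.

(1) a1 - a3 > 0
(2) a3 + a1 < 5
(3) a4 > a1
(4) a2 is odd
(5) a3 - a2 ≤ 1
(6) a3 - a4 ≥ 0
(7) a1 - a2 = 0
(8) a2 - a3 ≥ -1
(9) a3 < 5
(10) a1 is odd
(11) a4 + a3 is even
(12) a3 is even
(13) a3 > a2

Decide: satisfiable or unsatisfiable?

Constraints 1, 3, and 6 give a1 < a4, a4 ≤ a3, a3 < a1. Chaining: a1 < a4 ≤ a3 < a1, which forces a1 < a1 — impossible.

Unsatisfiable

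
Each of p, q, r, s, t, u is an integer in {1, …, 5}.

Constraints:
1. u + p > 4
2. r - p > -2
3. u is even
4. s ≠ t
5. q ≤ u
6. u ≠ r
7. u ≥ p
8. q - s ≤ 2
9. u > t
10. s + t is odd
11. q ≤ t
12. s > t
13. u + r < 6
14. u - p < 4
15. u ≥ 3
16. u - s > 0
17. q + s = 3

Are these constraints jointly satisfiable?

Satisfiable

Take p = 1, q = 1, r = 1, s = 2, t = 1, u = 4. Then constraint 1: u + p = 5; constraint 2: r - p = 0; constraint 8: q - s = -1, and every other listed constraint is also met.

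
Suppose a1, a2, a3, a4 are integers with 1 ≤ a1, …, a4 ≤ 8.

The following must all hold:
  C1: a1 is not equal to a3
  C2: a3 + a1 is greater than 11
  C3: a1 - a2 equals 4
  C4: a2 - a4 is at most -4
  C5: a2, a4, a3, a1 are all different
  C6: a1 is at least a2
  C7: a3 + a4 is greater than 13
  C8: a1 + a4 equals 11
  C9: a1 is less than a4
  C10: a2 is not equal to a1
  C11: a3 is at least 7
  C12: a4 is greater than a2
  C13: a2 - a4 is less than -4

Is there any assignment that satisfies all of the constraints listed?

Setting (a1, a2, a3, a4) = (5, 1, 8, 6) satisfies everything: constraint 2: a3 + a1 = 13; constraint 3: a1 - a2 = 4; constraint 4: a2 - a4 = -5, and the others follow.

Satisfiable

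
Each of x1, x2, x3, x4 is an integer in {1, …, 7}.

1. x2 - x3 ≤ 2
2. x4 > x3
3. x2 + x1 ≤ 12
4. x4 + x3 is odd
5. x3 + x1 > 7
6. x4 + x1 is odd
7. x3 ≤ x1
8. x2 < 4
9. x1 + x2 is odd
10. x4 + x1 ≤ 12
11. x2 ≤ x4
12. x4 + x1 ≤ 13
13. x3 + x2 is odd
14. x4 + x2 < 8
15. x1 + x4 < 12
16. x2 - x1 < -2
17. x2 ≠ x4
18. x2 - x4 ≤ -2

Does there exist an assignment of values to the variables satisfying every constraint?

Take x1 = 7, x2 = 2, x3 = 3, x4 = 4. Then constraint 1: x2 - x3 = -1; constraint 3: x2 + x1 = 9; constraint 5: x3 + x1 = 10, and every other listed constraint is also met.

Satisfiable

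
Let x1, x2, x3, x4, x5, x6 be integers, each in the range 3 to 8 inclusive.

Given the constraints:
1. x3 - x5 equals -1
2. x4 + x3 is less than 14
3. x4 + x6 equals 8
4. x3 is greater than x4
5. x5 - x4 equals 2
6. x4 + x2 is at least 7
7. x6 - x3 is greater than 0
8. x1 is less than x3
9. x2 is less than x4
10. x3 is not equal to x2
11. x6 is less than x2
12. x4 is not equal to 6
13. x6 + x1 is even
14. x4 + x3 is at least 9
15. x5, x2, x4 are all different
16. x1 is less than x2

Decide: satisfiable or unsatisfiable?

Constraints 4, 7, 9, and 11 give x3 < x6, x6 < x2, x2 < x4, x4 < x3. Chaining: x3 < x6 < x2 < x4 < x3, which forces x3 < x3 — impossible.

Unsatisfiable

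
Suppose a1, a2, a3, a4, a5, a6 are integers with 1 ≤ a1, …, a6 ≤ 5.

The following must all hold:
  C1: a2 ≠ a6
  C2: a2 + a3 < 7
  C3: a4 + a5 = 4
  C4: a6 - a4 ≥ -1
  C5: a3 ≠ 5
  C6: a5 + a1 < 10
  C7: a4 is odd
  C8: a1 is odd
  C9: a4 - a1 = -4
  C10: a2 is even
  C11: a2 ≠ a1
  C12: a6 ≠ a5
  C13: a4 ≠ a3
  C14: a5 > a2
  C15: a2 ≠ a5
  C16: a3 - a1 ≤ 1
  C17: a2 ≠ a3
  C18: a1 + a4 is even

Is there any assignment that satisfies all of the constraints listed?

Satisfiable

One satisfying assignment is a1 = 5, a2 = 2, a3 = 3, a4 = 1, a5 = 3, a6 = 1.
For the less obvious constraints — constraint 2: a2 + a3 = 5; constraint 3: a4 + a5 = 4; constraint 4: a6 - a4 = 0 — and the others hold by inspection.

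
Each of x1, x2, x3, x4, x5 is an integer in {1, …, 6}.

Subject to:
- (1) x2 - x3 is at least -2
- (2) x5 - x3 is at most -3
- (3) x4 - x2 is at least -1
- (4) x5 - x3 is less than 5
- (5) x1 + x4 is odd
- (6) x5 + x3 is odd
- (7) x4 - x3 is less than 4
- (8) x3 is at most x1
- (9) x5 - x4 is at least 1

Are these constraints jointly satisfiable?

Constraints 1, 2, 3, and 9 give x3 − x5 ≥ 3, x5 − x4 ≥ 1, x4 − x2 ≥ -1, x2 − x3 ≥ -2.
Adding all 4 inequalities: the left sides telescope to 0, and the right sides sum to 3 + 1 + (-1) + (-2) = 1. So 0 ≥ 1, which is false.

Unsatisfiable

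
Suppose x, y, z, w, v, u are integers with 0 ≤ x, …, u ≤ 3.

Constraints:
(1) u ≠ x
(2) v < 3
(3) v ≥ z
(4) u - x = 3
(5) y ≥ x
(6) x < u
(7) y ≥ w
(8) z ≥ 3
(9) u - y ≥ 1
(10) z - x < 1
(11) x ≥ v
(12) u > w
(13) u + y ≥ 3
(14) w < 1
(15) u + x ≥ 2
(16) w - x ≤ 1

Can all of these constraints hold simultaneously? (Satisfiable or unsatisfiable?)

Unsatisfiable

From constraints 3 and 8: v ≥ z and z ≥ 3, so v ≥ 3. From constraint 2: v ≤ 2. But 2 < 3, so no value of v works.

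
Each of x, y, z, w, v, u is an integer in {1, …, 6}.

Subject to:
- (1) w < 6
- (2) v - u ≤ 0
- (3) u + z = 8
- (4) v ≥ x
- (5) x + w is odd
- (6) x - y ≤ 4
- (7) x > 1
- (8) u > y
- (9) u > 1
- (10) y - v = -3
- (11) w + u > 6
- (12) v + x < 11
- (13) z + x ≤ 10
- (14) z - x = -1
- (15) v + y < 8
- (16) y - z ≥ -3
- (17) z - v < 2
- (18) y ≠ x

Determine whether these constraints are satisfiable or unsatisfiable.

Try x = 4, y = 1, z = 3, w = 3, v = 4, u = 5.
Check constraint 2: v - u = -1; constraint 3: u + z = 8. The remaining constraints are straightforward to verify.

Satisfiable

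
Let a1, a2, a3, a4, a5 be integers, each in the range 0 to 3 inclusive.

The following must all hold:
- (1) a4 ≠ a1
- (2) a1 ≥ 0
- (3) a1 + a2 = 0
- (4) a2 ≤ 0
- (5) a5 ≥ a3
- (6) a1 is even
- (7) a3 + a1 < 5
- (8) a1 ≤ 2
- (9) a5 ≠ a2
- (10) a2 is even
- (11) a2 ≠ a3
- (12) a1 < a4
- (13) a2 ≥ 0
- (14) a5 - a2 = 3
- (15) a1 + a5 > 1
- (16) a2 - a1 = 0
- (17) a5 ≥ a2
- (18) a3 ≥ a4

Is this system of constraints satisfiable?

Satisfiable

Try a1 = 0, a2 = 0, a3 = 2, a4 = 1, a5 = 3.
Check constraint 3: a1 + a2 = 0; constraint 7: a3 + a1 = 2. The remaining constraints are straightforward to verify.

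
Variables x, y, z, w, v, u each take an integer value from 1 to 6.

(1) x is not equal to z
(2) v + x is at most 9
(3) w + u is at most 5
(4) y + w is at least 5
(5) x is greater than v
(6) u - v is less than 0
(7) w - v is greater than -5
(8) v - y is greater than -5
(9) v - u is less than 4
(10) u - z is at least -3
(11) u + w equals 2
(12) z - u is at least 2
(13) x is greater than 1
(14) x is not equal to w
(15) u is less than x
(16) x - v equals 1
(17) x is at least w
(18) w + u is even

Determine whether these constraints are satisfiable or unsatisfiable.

Try x = 5, y = 6, z = 3, w = 1, v = 4, u = 1.
Check constraint 2: v + x = 9; constraint 3: w + u = 2; constraint 4: y + w = 7. The remaining constraints are straightforward to verify.

Satisfiable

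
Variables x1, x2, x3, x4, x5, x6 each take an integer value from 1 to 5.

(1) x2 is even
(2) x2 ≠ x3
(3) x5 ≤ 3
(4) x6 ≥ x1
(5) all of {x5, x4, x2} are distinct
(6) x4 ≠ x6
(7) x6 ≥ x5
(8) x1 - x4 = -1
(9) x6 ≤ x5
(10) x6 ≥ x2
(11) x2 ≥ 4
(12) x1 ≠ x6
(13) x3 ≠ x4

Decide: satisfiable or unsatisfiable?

From constraints 10 and 11: x6 ≥ x2 and x2 ≥ 4, so x6 ≥ 4. From constraints 3 and 9: x6 ≤ x5 and x5 ≤ 3, so x6 ≤ 3. But 3 < 4, so no value of x6 works.

Unsatisfiable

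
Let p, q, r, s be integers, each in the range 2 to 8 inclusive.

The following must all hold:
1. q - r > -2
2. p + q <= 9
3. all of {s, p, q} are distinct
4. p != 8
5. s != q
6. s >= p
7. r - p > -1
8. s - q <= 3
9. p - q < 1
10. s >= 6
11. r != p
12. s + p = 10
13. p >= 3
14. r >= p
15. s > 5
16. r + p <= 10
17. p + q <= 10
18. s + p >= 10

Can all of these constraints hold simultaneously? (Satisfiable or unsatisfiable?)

Satisfiable

Try p = 3, q = 4, r = 4, s = 7.
Check constraint 1: q - r = 0; constraint 2: p + q = 7; constraint 7: r - p = 1. The remaining constraints are straightforward to verify.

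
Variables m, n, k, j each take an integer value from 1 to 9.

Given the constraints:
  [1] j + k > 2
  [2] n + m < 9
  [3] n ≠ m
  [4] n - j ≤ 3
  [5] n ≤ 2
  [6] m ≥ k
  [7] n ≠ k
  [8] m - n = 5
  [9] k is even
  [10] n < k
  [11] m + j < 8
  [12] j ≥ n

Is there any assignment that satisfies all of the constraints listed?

Satisfiable

Try m = 6, n = 1, k = 4, j = 1.
Check constraint 1: j + k = 5; constraint 2: n + m = 7; constraint 4: n - j = 0. The remaining constraints are straightforward to verify.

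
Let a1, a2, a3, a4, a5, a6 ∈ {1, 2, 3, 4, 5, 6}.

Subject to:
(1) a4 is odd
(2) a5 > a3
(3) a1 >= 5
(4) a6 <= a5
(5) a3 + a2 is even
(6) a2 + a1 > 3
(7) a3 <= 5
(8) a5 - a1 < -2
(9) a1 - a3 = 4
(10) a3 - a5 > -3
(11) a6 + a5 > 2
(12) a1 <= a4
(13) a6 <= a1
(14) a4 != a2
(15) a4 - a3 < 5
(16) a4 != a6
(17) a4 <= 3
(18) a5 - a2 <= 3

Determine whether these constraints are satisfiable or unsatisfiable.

From constraint 3: a1 ≥ 5. From constraints 12 and 17: a1 ≤ a4 and a4 ≤ 3, so a1 ≤ 3. But 3 < 5, so no value of a1 works.

Unsatisfiable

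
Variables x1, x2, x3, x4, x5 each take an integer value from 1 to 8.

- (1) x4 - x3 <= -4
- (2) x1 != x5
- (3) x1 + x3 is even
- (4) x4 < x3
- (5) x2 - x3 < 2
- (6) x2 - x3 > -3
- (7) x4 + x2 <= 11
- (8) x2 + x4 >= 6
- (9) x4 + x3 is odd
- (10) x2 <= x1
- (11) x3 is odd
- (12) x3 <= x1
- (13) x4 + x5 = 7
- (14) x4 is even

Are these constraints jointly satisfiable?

Setting (x1, x2, x3, x4, x5) = (7, 7, 7, 2, 5) satisfies everything: constraint 1: x4 - x3 = -5; constraint 5: x2 - x3 = 0, and the others follow.

Satisfiable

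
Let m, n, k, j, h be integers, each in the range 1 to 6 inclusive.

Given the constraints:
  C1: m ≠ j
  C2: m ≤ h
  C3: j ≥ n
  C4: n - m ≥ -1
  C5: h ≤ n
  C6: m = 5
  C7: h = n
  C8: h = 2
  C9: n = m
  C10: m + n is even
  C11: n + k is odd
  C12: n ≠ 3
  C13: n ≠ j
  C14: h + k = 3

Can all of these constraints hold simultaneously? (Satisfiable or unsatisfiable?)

Unsatisfiable

Constraint 8 fixes h = 2 and constraint 6 fixes m = 5. Constraints 7 and 9 give h = n = m, so h = m. But 2 ≠ 5 — contradiction.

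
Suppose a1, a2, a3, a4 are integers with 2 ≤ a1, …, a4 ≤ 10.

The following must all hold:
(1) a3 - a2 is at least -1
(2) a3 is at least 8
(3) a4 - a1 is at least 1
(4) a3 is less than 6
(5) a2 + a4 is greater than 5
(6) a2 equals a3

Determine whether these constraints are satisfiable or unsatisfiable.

From constraint 2: a3 ≥ 8. From constraint 4: a3 ≤ 5. But 5 < 8, so no value of a3 works.

Unsatisfiable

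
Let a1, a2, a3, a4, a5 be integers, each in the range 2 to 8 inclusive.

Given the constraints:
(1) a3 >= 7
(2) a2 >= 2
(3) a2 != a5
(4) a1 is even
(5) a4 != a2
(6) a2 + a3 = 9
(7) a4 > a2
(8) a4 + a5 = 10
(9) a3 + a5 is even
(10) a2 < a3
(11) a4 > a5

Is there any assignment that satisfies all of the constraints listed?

Try a1 = 8, a2 = 2, a3 = 7, a4 = 7, a5 = 3.
Check constraint 4: a1 = 8 is even; constraint 6: a2 + a3 = 9; constraint 8: a4 + a5 = 10. The remaining constraints are straightforward to verify.

Satisfiable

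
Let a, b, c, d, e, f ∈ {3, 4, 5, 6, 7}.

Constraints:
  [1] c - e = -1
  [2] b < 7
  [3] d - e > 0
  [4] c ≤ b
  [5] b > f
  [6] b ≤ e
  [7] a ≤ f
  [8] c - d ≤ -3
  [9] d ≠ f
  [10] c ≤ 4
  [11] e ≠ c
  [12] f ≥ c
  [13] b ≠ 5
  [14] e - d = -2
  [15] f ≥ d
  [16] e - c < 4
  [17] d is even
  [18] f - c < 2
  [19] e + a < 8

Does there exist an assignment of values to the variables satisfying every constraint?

Constraints 3, 5, 6, and 15 give e < d, d ≤ f, f < b, b ≤ e. Chaining: e < d ≤ f < b ≤ e, which forces e < e — impossible.

Unsatisfiable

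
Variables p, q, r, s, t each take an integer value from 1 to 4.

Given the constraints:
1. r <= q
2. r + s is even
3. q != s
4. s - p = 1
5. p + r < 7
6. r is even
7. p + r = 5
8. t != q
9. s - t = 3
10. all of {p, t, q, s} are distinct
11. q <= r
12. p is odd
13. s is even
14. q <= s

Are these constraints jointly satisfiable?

Take p = 3, q = 2, r = 2, s = 4, t = 1. Then constraint 4: s - p = 1; constraint 5: p + r = 5, and every other listed constraint is also met.

Satisfiable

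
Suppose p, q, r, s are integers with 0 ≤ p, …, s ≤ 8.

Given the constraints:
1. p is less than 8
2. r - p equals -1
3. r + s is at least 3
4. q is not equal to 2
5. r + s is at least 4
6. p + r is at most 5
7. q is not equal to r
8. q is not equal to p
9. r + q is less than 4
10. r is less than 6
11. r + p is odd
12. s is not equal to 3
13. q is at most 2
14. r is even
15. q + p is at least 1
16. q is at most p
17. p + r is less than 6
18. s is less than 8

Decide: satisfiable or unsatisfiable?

Satisfiable

Setting (p, q, r, s) = (3, 0, 2, 2) satisfies everything: constraint 2: r - p = -1; constraint 3: r + s = 4; constraint 5: r + s = 4, and the others follow.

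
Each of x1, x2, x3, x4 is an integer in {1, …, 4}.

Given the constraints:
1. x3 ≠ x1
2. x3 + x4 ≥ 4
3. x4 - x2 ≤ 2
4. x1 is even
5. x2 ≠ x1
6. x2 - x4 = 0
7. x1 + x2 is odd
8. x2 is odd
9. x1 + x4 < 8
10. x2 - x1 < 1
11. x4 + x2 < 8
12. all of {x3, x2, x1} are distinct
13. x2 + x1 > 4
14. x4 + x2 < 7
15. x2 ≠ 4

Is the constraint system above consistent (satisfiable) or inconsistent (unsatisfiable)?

The assignment x1 = 4, x2 = 3, x3 = 1, x4 = 3 works:
  constraint 2 holds since x3 + x4 = 4.
  constraint 3 holds since x4 - x2 = 0.
  constraint 6 holds since x2 - x4 = 0.
The rest check out directly.

Satisfiable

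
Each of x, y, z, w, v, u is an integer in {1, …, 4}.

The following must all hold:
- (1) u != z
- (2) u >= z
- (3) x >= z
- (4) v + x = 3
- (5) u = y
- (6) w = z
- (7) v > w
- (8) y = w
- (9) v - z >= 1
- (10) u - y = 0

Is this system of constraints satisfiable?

From constraints 5, 6, and 8, u = y = w = z, so u = z. But constraint 1 says u ≠ z. Contradiction.

Unsatisfiable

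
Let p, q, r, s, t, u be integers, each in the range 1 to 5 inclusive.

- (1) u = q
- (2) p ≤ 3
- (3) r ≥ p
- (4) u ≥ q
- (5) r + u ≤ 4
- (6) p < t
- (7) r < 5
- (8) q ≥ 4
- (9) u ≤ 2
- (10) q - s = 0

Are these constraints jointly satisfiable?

From constraints 4 and 8: u ≥ q and q ≥ 4, so u ≥ 4. From constraint 9: u ≤ 2. But 2 < 4, so no value of u works.

Unsatisfiable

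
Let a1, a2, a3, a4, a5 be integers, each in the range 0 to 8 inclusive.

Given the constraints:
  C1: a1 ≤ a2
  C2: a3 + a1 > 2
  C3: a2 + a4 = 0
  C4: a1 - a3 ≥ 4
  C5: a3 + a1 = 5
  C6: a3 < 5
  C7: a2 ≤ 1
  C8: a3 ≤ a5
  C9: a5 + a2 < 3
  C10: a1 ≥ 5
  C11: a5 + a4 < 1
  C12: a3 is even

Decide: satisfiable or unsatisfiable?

Unsatisfiable

From constraint 10: a1 ≥ 5. From constraints 1 and 7: a1 ≤ a2 and a2 ≤ 1, so a1 ≤ 1. But 1 < 5, so no value of a1 works.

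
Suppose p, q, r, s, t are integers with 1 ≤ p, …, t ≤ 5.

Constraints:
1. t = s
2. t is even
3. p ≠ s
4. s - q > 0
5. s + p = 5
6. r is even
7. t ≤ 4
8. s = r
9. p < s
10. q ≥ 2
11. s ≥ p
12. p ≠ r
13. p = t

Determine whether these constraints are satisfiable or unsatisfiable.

From constraints 1, 8, and 13, p = t = s = r, so p = r. But constraint 12 says p ≠ r. Contradiction.

Unsatisfiable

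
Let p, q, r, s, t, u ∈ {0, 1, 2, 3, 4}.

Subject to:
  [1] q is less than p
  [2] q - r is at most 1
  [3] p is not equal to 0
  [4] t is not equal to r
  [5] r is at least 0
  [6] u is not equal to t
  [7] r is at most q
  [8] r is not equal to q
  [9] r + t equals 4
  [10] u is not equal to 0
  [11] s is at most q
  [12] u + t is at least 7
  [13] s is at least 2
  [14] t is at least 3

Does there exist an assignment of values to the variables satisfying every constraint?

One satisfying assignment is p = 4, q = 2, r = 1, s = 2, t = 3, u = 4.
For the less obvious constraints — constraint 2: q - r = 1; constraint 9: r + t = 4 — and the others hold by inspection.

Satisfiable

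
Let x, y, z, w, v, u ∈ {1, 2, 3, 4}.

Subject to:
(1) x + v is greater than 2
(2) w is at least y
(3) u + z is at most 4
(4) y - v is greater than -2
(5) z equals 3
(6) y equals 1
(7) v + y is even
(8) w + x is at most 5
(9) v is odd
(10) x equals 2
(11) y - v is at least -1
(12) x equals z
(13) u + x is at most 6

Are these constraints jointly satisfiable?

Unsatisfiable

Constraint 10 fixes x = 2 and constraint 5 fixes z = 3, but constraint 12 requires x = z. Since 2 ≠ 3, contradiction.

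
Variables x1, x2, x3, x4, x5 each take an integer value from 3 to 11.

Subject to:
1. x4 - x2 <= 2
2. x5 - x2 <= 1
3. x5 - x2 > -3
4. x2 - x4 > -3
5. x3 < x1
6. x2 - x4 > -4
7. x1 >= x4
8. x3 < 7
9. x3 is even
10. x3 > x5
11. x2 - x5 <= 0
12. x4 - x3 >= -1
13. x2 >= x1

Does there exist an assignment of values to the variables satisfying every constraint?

Constraints 5, 10, 11, and 13 give x2 ≤ x5, x5 < x3, x3 < x1, x1 ≤ x2. Chaining: x2 ≤ x5 < x3 < x1 ≤ x2, which forces x2 < x2 — impossible.

Unsatisfiable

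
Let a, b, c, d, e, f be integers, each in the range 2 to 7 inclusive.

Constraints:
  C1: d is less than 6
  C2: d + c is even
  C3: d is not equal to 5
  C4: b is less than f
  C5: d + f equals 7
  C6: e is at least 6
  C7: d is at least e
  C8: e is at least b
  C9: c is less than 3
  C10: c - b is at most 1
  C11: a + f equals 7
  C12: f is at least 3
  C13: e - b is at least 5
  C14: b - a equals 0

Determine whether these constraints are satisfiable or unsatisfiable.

From constraints 6 and 7: d ≥ e ≥ 6. From constraint 12: f ≥ 3. Hence d + f ≥ 9. But constraint 5 requires d + f = 7, and 7 < 9. Contradiction.

Unsatisfiable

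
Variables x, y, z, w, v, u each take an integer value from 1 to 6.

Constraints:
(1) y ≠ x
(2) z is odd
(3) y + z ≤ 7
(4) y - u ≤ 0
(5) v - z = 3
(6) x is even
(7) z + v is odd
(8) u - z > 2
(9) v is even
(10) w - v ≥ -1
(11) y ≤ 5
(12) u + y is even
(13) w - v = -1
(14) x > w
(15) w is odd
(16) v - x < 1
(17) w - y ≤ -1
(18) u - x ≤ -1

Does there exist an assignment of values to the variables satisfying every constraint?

Try x = 6, y = 5, z = 1, w = 3, v = 4, u = 5.
Check constraint 3: y + z = 6; constraint 4: y - u = 0; constraint 5: v - z = 3. The remaining constraints are straightforward to verify.

Satisfiable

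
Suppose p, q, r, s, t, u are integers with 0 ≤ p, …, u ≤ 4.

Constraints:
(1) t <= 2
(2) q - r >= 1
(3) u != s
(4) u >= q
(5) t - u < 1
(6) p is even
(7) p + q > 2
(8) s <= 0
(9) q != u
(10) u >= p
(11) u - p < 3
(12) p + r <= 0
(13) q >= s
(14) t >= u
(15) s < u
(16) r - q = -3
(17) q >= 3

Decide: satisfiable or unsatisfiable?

From constraints 4 and 17: u ≥ q and q ≥ 3, so u ≥ 3. From constraints 1 and 14: u ≤ t and t ≤ 2, so u ≤ 2. But 2 < 3, so no value of u works.

Unsatisfiable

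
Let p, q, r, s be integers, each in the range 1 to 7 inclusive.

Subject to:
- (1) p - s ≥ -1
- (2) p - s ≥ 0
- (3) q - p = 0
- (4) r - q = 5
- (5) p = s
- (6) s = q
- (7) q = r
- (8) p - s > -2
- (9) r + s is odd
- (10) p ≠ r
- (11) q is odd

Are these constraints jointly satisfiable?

From constraints 5, 6, and 7, p = s = q = r, so p = r. But constraint 10 says p ≠ r. Contradiction.

Unsatisfiable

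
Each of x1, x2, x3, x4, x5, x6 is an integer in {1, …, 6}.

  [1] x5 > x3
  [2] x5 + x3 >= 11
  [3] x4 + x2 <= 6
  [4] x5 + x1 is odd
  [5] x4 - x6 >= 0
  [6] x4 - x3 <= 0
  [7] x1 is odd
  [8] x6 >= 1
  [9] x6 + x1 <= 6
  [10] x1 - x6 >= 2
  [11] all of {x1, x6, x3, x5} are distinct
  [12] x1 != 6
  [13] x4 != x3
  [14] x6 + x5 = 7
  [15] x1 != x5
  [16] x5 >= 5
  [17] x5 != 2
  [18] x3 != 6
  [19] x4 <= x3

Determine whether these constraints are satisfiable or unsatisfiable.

The assignment x1 = 3, x2 = 1, x3 = 5, x4 = 3, x5 = 6, x6 = 1 works:
  constraint 2 holds since x5 + x3 = 11.
  constraint 3 holds since x4 + x2 = 4.
The rest check out directly.

Satisfiable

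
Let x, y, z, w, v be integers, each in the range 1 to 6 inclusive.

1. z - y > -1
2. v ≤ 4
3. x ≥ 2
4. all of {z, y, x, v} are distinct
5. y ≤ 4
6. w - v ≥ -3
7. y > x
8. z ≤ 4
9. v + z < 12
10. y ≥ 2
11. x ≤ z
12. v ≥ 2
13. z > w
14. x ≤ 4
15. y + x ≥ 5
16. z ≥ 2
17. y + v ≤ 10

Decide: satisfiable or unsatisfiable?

Constraints 2, 3, 5, 8, 10, 12, 14, and 16 confine each of z, y, x, v to the 3 values {2, …, 4}.
Constraint 4 requires all 4 of them to be distinct, but only 3 values are available — impossible by the pigeonhole principle.

Unsatisfiable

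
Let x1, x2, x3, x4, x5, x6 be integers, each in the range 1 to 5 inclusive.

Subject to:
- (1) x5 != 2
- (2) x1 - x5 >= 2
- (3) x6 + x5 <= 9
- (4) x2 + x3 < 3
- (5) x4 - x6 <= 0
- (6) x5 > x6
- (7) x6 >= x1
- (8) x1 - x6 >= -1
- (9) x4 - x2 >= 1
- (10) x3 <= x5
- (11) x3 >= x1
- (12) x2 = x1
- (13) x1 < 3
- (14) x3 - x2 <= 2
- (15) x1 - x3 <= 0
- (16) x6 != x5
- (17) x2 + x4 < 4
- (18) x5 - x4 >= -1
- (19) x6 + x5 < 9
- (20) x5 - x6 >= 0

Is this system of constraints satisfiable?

Unsatisfiable

Constraints 2, 5, 9, 14, 15, and 20 give x3 − x1 ≥ 0, x1 − x5 ≥ 2, x5 − x6 ≥ 0, x6 − x4 ≥ 0, x4 − x2 ≥ 1, x2 − x3 ≥ -2.
Adding all 6 inequalities: the left sides telescope to 0, and the right sides sum to 0 + 2 + 0 + 0 + 1 + (-2) = 1. So 0 ≥ 1, which is false.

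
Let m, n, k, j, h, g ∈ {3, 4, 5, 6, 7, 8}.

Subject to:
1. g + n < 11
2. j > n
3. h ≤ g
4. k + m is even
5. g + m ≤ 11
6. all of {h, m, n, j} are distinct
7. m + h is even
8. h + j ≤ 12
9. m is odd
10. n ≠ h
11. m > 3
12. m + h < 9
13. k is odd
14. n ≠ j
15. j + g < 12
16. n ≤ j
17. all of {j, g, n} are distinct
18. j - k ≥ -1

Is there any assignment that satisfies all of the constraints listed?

Try m = 5, n = 4, k = 7, j = 6, h = 3, g = 5.
Check constraint 1: g + n = 9; constraint 5: g + m = 10; constraint 8: h + j = 9. The remaining constraints are straightforward to verify.

Satisfiable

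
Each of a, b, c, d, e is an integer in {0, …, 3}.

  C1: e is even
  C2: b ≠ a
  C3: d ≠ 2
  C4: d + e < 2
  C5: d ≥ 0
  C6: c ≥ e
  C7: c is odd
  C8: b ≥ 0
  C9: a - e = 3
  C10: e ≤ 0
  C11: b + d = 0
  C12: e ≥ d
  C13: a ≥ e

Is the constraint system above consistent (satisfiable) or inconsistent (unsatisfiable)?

Take a = 3, b = 0, c = 1, d = 0, e = 0. Then constraint 4: d + e = 0; constraint 9: a - e = 3; constraint 11: b + d = 0, and every other listed constraint is also met.

Satisfiable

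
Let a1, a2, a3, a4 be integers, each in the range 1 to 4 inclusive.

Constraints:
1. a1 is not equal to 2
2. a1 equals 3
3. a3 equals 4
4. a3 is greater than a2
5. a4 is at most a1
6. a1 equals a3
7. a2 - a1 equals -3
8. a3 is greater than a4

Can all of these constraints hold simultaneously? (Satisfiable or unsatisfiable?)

Constraint 2 fixes a1 = 3 and constraint 3 fixes a3 = 4, but constraint 6 requires a1 = a3. Since 3 ≠ 4, contradiction.

Unsatisfiable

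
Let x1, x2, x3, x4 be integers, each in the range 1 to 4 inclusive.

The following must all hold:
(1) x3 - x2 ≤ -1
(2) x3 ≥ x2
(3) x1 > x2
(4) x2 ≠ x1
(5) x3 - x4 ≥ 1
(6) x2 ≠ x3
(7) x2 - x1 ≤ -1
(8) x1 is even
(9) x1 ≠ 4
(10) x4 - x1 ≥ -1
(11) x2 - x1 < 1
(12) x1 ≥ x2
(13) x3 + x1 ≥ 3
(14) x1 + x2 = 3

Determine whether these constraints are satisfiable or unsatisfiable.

Unsatisfiable

Constraints 1, 5, 7, and 10 give x4 − x1 ≥ -1, x1 − x2 ≥ 1, x2 − x3 ≥ 1, x3 − x4 ≥ 1.
Adding all 4 inequalities: the left sides telescope to 0, and the right sides sum to (-1) + 1 + 1 + 1 = 2. So 0 ≥ 2, which is false.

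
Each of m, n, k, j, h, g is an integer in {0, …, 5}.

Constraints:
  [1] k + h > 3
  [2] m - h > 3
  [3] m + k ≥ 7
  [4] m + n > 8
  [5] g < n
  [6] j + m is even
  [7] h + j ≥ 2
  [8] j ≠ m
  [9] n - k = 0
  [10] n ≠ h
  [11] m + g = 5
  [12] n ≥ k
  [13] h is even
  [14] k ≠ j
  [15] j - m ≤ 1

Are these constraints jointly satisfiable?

Setting (m, n, k, j, h, g) = (5, 5, 5, 3, 0, 0) satisfies everything: constraint 1: k + h = 5; constraint 2: m - h = 5, and the others follow.

Satisfiable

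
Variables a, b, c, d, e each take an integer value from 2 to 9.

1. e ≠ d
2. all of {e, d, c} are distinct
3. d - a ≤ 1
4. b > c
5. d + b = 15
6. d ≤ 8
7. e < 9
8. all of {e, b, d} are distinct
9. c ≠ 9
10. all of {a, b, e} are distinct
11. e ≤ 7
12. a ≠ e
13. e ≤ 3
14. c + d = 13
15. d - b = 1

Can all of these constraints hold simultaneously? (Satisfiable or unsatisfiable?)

Setting (a, b, c, d, e) = (8, 7, 5, 8, 2) satisfies everything: constraint 3: d - a = 0; constraint 5: d + b = 15, and the others follow.

Satisfiable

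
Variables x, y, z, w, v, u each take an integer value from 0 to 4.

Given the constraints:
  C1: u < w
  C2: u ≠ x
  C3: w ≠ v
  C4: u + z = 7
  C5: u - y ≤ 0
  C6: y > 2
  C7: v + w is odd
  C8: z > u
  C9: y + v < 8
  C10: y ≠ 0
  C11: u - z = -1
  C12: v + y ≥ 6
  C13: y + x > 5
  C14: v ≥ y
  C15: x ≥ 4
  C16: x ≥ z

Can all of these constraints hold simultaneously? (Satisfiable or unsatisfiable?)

Satisfiable

Setting (x, y, z, w, v, u) = (4, 3, 4, 4, 3, 3) satisfies everything: constraint 4: u + z = 7; constraint 5: u - y = 0; constraint 9: y + v = 6, and the others follow.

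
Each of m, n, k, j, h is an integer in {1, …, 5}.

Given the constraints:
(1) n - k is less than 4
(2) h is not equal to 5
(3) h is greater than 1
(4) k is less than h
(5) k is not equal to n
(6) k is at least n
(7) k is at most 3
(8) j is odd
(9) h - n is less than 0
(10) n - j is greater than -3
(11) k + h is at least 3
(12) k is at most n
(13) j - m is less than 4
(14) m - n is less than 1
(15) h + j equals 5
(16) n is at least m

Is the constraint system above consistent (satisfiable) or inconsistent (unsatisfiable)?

Constraints 4, 6, and 9 give k < h, h < n, n ≤ k. Chaining: k < h < n ≤ k, which forces k < k — impossible.

Unsatisfiable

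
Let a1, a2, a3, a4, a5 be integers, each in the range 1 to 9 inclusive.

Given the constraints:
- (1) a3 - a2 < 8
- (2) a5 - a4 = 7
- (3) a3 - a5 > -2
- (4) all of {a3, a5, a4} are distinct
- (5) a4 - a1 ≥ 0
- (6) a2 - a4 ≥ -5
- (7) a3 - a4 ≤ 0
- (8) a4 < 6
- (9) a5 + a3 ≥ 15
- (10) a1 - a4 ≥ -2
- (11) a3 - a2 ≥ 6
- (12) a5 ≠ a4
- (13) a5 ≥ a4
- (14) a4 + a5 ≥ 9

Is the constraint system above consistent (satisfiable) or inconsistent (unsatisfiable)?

Constraints 6, 7, and 11 give a4 − a3 ≥ 0, a3 − a2 ≥ 6, a2 − a4 ≥ -5.
Adding all 3 inequalities: the left sides telescope to 0, and the right sides sum to 0 + 6 + (-5) = 1. So 0 ≥ 1, which is false.

Unsatisfiable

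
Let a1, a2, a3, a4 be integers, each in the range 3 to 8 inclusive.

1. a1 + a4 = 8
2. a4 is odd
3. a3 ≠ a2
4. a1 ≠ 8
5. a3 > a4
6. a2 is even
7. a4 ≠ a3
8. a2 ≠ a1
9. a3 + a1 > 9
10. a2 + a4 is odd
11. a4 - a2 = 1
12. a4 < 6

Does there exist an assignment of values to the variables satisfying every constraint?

Satisfiable

One satisfying assignment is a1 = 3, a2 = 4, a3 = 8, a4 = 5.
For the less obvious constraints — constraint 1: a1 + a4 = 8; constraint 9: a3 + a1 = 11 — and the others hold by inspection.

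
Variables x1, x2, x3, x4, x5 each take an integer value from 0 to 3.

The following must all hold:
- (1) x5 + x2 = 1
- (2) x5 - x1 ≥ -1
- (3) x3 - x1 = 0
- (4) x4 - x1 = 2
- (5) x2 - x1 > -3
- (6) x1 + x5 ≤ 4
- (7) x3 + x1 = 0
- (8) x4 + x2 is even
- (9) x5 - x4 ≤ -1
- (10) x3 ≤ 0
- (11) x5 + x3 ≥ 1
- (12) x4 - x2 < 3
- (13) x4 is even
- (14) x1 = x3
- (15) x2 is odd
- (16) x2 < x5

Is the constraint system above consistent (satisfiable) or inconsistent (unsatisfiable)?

Constraint 13 makes x4 even and constraint 15 makes x2 odd, so x4 + x2 must be odd. Constraint 8 says x4 + x2 is even — contradiction.

Unsatisfiable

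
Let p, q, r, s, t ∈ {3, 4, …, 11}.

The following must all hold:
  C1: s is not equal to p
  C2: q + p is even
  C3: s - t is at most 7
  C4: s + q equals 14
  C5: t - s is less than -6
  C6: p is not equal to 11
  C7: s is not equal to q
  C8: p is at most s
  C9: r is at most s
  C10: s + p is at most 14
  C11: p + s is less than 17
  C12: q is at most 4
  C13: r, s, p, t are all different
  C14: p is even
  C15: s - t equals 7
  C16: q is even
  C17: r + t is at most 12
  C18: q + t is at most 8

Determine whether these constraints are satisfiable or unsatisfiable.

Satisfiable

Try p = 4, q = 4, r = 8, s = 10, t = 3.
Check constraint 3: s - t = 7; constraint 4: s + q = 14; constraint 5: t - s = -7. The remaining constraints are straightforward to verify.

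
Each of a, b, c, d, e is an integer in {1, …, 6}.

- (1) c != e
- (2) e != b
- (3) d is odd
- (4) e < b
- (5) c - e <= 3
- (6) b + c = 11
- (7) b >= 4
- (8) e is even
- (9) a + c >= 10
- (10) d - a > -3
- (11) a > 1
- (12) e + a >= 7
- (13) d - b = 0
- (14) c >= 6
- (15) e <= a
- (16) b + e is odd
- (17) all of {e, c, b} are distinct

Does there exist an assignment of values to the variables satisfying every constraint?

One satisfying assignment is a = 5, b = 5, c = 6, d = 5, e = 4.
For the less obvious constraints — constraint 5: c - e = 2; constraint 6: b + c = 11; constraint 9: a + c = 11 — and the others hold by inspection.

Satisfiable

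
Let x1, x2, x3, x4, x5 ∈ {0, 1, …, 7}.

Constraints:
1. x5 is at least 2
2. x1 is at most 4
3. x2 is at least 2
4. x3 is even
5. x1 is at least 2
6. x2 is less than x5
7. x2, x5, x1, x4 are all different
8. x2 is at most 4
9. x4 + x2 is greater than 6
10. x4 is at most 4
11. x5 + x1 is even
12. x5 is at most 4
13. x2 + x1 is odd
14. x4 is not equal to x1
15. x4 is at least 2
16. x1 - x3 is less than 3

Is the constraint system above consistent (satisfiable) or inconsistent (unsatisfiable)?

Constraints 1, 2, 3, 5, 8, 10, 12, and 15 confine each of x2, x5, x1, x4 to the 3 values {2, …, 4}.
Constraint 7 requires all 4 of them to be distinct, but only 3 values are available — impossible by the pigeonhole principle.

Unsatisfiable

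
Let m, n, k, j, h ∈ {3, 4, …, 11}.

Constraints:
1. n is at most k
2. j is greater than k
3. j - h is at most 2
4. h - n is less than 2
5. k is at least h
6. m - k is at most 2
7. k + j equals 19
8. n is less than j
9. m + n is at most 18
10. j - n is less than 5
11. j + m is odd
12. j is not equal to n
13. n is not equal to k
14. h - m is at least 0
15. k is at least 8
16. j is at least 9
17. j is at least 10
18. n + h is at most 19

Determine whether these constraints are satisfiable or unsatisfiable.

Satisfiable

Try m = 9, n = 8, k = 9, j = 10, h = 9.
Check constraint 3: j - h = 1; constraint 4: h - n = 1. The remaining constraints are straightforward to verify.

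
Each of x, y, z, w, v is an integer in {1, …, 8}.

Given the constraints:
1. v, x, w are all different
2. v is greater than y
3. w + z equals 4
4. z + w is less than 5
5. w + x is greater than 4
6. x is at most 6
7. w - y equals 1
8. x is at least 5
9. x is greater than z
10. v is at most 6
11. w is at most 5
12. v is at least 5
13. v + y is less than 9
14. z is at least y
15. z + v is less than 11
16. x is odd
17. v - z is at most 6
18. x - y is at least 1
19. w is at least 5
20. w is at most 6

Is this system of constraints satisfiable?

Unsatisfiable

Constraints 6, 8, 10, 12, 19, and 20 confine each of v, x, w to the 2 values {5, 6}.
Constraint 1 requires all 3 of them to be distinct, but only 2 values are available — impossible by the pigeonhole principle.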